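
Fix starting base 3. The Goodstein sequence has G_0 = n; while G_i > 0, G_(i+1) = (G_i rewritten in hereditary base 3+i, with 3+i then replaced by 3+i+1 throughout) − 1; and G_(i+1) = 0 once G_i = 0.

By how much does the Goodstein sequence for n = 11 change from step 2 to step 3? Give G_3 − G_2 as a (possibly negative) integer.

11 —HB3→ 3^2 + 2 —bump→ 4^2 + 2 = 18 —(−1)→ 17
17 —HB4→ 4^2 + 1 —bump→ 5^2 + 1 = 26 —(−1)→ 25
25 —HB5→ 5^2 —bump→ 6^2 = 36 —(−1)→ 35

10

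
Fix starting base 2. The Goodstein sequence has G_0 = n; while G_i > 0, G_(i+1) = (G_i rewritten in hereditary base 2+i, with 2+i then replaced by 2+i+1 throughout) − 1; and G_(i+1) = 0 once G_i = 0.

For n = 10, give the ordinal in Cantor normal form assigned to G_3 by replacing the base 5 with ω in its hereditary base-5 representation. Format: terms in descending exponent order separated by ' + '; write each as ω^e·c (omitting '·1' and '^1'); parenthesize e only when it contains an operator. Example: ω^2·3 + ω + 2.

G_0 = 10. HB_2(10) = 2^(2 + 1) + 2. Bump = 84. G_1 = 83.
G_1 = 83. HB_3(83) = 3^(3 + 1) + 2. Bump = 1026. G_2 = 1025.
G_2 = 1025. HB_4(1025) = 4^(4 + 1) + 1. Bump = 15626. G_3 = 15625.

ω^(ω + 1)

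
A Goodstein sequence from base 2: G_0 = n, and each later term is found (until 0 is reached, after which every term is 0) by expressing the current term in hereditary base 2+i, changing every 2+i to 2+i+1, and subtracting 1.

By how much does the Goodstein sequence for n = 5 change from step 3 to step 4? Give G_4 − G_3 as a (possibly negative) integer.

308

G_0=5  [base 2] 2^2 + 1  →[2↦3]→  3^3 + 1 = 28  −1 ⇒ G_1=27
G_1=27  [base 3] 3^3  →[3↦4]→  4^4 = 256  −1 ⇒ G_2=255
G_2=255  [base 4] 3·4^3 + 3·4^2 + 3·4 + 3  →[4↦5]→  3·5^3 + 3·5^2 + 3·5 + 3 = 468  −1 ⇒ G_3=467
G_3=467  [base 5] 3·5^3 + 3·5^2 + 3·5 + 2  →[5↦6]→  3·6^3 + 3·6^2 + 3·6 + 2 = 776  −1 ⇒ G_4=775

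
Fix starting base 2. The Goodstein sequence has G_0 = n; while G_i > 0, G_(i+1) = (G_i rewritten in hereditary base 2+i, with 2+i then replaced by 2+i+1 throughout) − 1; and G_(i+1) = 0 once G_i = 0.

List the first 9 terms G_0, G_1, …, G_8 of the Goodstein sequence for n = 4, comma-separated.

G_0 = 4. HB_2(4) = 2^2. Bump = 27. G_1 = 26.
G_1 = 26. HB_3(26) = 2·3^2 + 2·3 + 2. Bump = 42. G_2 = 41.
G_2 = 41. HB_4(41) = 2·4^2 + 2·4 + 1. Bump = 61. G_3 = 60.
G_3 = 60. HB_5(60) = 2·5^2 + 2·5. Bump = 84. G_4 = 83.
G_4 = 83. HB_6(83) = 2·6^2 + 6 + 5. Bump = 110. G_5 = 109.
G_5 = 109. HB_7(109) = 2·7^2 + 7 + 4. Bump = 140. G_6 = 139.
G_6 = 139. HB_8(139) = 2·8^2 + 8 + 3. Bump = 174. G_7 = 173.
G_7 = 173. HB_9(173) = 2·9^2 + 9 + 2. Bump = 212. G_8 = 211.

4, 26, 41, 60, 83, 109, 139, 173, 211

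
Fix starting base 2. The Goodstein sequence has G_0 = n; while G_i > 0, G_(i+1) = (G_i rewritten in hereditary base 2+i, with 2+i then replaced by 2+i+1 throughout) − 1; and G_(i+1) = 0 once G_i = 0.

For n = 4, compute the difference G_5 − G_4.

26

step 0: 4 = 2^2; sub 3 for 2: 3^3; = 27; G_1 = 27−1 = 26
step 1: 26 = 2·3^2 + 2·3 + 2; sub 4 for 3: 2·4^2 + 2·4 + 2; = 42; G_2 = 42−1 = 41
step 2: 41 = 2·4^2 + 2·4 + 1; sub 5 for 4: 2·5^2 + 2·5 + 1; = 61; G_3 = 61−1 = 60
step 3: 60 = 2·5^2 + 2·5; sub 6 for 5: 2·6^2 + 2·6; = 84; G_4 = 84−1 = 83
step 4: 83 = 2·6^2 + 6 + 5; sub 7 for 6: 2·7^2 + 7 + 5; = 110; G_5 = 110−1 = 109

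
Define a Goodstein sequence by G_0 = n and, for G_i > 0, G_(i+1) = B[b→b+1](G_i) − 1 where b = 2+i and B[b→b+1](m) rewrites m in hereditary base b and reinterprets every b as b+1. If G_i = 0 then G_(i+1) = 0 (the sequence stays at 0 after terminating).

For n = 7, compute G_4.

step 0: 7 = 2^2 + 2 + 1; sub 3 for 2: 3^3 + 3 + 1; = 31; G_1 = 31−1 = 30
step 1: 30 = 3^3 + 3; sub 4 for 3: 4^4 + 4; = 260; G_2 = 260−1 = 259
step 2: 259 = 4^4 + 3; sub 5 for 4: 5^5 + 3; = 3128; G_3 = 3128−1 = 3127
step 3: 3127 = 5^5 + 2; sub 6 for 5: 6^6 + 2; = 46658; G_4 = 46658−1 = 46657
step 4: 46657 = 6^6 + 1; sub 7 for 6: 7^7 + 1; = 823544; G_5 = 823544−1 = 823543

46657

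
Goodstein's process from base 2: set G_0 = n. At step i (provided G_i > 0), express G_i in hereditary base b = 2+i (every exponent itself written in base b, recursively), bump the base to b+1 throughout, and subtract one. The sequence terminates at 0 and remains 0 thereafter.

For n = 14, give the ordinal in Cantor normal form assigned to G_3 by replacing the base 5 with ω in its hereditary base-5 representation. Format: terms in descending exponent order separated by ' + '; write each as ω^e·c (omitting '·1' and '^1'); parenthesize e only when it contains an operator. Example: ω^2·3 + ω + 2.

step 0: 14 = 2^(2 + 1) + 2^2 + 2; sub 3 for 2: 3^(3 + 1) + 3^3 + 3; = 111; G_1 = 111−1 = 110
step 1: 110 = 3^(3 + 1) + 3^3 + 2; sub 4 for 3: 4^(4 + 1) + 4^4 + 2; = 1282; G_2 = 1282−1 = 1281
step 2: 1281 = 4^(4 + 1) + 4^4 + 1; sub 5 for 4: 5^(5 + 1) + 5^5 + 1; = 18751; G_3 = 18751−1 = 18750

ω^(ω + 1) + ω^ω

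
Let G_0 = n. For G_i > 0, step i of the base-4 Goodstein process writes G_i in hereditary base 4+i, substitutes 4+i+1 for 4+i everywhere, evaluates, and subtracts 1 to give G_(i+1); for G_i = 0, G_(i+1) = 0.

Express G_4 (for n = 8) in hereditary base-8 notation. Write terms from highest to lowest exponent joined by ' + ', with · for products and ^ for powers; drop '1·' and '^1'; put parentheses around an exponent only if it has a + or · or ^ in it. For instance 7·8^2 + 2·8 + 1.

G_0=8  [base 4] 2·4  →[4↦5]→  2·5 = 10  −1 ⇒ G_1=9
G_1=9  [base 5] 5 + 4  →[5↦6]→  6 + 4 = 10  −1 ⇒ G_2=9
G_2=9  [base 6] 6 + 3  →[6↦7]→  7 + 3 = 10  −1 ⇒ G_3=9
G_3=9  [base 7] 7 + 2  →[7↦8]→  8 + 2 = 10  −1 ⇒ G_4=9
G_4=9  [base 8] 8 + 1  →[8↦9]→  9 + 1 = 10  −1 ⇒ G_5=9

8 + 1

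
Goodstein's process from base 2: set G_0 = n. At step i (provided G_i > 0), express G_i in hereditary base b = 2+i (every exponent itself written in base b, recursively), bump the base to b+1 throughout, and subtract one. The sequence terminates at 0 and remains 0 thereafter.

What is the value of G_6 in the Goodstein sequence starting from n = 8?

33554571

base 2: 8 = 2^(2 + 1); at 3: 3^(3 + 1) = 81; next = 80
base 3: 80 = 2·3^3 + 2·3^2 + 2·3 + 2; at 4: 2·4^4 + 2·4^2 + 2·4 + 2 = 554; next = 553
base 4: 553 = 2·4^4 + 2·4^2 + 2·4 + 1; at 5: 2·5^5 + 2·5^2 + 2·5 + 1 = 6311; next = 6310
base 5: 6310 = 2·5^5 + 2·5^2 + 2·5; at 6: 2·6^6 + 2·6^2 + 2·6 = 93396; next = 93395
base 6: 93395 = 2·6^6 + 2·6^2 + 6 + 5; at 7: 2·7^7 + 2·7^2 + 7 + 5 = 1647196; next = 1647195
base 7: 1647195 = 2·7^7 + 2·7^2 + 7 + 4; at 8: 2·8^8 + 2·8^2 + 8 + 4 = 33554572; next = 33554571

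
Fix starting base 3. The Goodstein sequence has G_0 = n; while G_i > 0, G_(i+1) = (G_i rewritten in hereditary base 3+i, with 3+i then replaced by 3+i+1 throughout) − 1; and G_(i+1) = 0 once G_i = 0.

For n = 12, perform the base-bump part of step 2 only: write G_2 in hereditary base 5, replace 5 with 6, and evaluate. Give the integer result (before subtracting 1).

38

base 3: 12 = 3^2 + 3; at 4: 4^2 + 4 = 20; next = 19
base 4: 19 = 4^2 + 3; at 5: 5^2 + 3 = 28; next = 27
base 5: 27 = 5^2 + 2; at 6: 6^2 + 2 = 38; next = 37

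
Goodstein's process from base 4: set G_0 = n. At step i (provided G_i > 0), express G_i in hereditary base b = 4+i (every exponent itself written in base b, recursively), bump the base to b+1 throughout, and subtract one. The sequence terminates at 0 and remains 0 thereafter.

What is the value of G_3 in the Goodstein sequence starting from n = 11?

14

(0) 11|_4 = 2·4 + 3 ↦ 2·5 + 3|_5 = 13 ⇒ 12
(1) 12|_5 = 2·5 + 2 ↦ 2·6 + 2|_6 = 14 ⇒ 13
(2) 13|_6 = 2·6 + 1 ↦ 2·7 + 1|_7 = 15 ⇒ 14
(3) 14|_7 = 2·7 ↦ 2·8|_8 = 16 ⇒ 15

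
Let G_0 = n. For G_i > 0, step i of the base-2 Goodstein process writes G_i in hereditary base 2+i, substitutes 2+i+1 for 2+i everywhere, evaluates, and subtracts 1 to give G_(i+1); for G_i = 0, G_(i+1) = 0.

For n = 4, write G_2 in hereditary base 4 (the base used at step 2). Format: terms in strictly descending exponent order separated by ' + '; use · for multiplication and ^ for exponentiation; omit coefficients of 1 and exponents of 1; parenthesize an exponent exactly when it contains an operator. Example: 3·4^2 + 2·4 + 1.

2·4^2 + 2·4 + 1

4 —HB2→ 2^2 —bump→ 3^3 = 27 —(−1)→ 26
26 —HB3→ 2·3^2 + 2·3 + 2 —bump→ 2·4^2 + 2·4 + 2 = 42 —(−1)→ 41
41 —HB4→ 2·4^2 + 2·4 + 1 —bump→ 2·5^2 + 2·5 + 1 = 61 —(−1)→ 60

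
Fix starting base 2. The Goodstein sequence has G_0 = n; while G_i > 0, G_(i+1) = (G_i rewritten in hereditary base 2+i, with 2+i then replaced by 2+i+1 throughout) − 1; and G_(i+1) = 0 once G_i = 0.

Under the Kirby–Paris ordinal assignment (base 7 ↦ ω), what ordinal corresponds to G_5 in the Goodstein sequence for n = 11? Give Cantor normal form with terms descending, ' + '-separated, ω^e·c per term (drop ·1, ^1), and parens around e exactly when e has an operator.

ω^(ω + 1)

G_0 = 11. HB_2(11) = 2^(2 + 1) + 2 + 1. Bump = 85. G_1 = 84.
G_1 = 84. HB_3(84) = 3^(3 + 1) + 3. Bump = 1028. G_2 = 1027.
G_2 = 1027. HB_4(1027) = 4^(4 + 1) + 3. Bump = 15628. G_3 = 15627.
G_3 = 15627. HB_5(15627) = 5^(5 + 1) + 2. Bump = 279938. G_4 = 279937.
G_4 = 279937. HB_6(279937) = 6^(6 + 1) + 1. Bump = 5764802. G_5 = 5764801.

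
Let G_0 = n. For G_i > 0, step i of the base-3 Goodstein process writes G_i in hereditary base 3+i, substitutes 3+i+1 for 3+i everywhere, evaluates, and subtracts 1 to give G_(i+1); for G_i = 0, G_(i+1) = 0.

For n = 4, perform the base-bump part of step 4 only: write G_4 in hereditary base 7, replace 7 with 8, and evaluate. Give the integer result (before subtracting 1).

G_0=4  [base 3] 3 + 1  →[3↦4]→  4 + 1 = 5  −1 ⇒ G_1=4
G_1=4  [base 4] 4  →[4↦5]→  5 = 5  −1 ⇒ G_2=4
G_2=4  [base 5] 4  →[5↦6]→  4 = 4  −1 ⇒ G_3=3
G_3=3  [base 6] 3  →[6↦7]→  3 = 3  −1 ⇒ G_4=2
G_4=2  [base 7] 2  →[7↦8]→  2 = 2  −1 ⇒ G_5=1

2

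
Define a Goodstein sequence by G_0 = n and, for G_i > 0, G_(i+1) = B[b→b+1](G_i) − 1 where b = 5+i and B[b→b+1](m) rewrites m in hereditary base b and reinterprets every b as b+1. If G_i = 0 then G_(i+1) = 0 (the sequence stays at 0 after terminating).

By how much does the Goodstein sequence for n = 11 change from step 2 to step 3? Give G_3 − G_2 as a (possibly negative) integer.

0

G_0 = 11. HB_5(11) = 2·5 + 1. Bump = 13. G_1 = 12.
G_1 = 12. HB_6(12) = 2·6. Bump = 14. G_2 = 13.
G_2 = 13. HB_7(13) = 7 + 6. Bump = 14. G_3 = 13.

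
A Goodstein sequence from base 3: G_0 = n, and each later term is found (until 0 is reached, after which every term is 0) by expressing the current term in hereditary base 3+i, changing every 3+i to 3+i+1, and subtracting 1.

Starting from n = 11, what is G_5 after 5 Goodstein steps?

43

(0) 11|_3 = 3^2 + 2 ↦ 4^2 + 2|_4 = 18 ⇒ 17
(1) 17|_4 = 4^2 + 1 ↦ 5^2 + 1|_5 = 26 ⇒ 25
(2) 25|_5 = 5^2 ↦ 6^2|_6 = 36 ⇒ 35
(3) 35|_6 = 5·6 + 5 ↦ 5·7 + 5|_7 = 40 ⇒ 39
(4) 39|_7 = 5·7 + 4 ↦ 5·8 + 4|_8 = 44 ⇒ 43
(5) 43|_8 = 5·8 + 3 ↦ 5·9 + 3|_9 = 48 ⇒ 47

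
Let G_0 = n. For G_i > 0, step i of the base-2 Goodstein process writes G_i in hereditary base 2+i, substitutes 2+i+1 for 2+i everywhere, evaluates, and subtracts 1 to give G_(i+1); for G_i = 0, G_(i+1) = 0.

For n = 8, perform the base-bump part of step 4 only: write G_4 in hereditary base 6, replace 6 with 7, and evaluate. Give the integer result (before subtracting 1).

1647196

[0] 8 ≡ 2^(2 + 1) (base 2). Lift 3: 81. −1: 80.
[1] 80 ≡ 2·3^3 + 2·3^2 + 2·3 + 2 (base 3). Lift 4: 554. −1: 553.
[2] 553 ≡ 2·4^4 + 2·4^2 + 2·4 + 1 (base 4). Lift 5: 6311. −1: 6310.
[3] 6310 ≡ 2·5^5 + 2·5^2 + 2·5 (base 5). Lift 6: 93396. −1: 93395.
[4] 93395 ≡ 2·6^6 + 2·6^2 + 6 + 5 (base 6). Lift 7: 1647196. −1: 1647195.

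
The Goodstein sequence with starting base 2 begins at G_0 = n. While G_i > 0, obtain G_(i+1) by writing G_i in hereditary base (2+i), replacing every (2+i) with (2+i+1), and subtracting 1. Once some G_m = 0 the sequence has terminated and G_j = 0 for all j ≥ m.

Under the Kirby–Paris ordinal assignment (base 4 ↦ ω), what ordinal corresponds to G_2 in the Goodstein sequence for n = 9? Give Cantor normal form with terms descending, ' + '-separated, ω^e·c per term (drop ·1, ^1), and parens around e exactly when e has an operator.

ω^ω·3 + ω^3·3 + ω^2·3 + ω·3 + 3

G_0=9  [base 2] 2^(2 + 1) + 1  →[2↦3]→  3^(3 + 1) + 1 = 82  −1 ⇒ G_1=81
G_1=81  [base 3] 3^(3 + 1)  →[3↦4]→  4^(4 + 1) = 1024  −1 ⇒ G_2=1023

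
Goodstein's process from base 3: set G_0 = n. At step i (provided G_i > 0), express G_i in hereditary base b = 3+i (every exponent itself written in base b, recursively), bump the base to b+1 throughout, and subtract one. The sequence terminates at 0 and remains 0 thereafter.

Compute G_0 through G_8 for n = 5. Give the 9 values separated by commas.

5, 5, 5, 5, 4, 3, 2, 1, 0

G_0 = 5. HB_3(5) = 3 + 2. Bump = 6. G_1 = 5.
G_1 = 5. HB_4(5) = 4 + 1. Bump = 6. G_2 = 5.
G_2 = 5. HB_5(5) = 5. Bump = 6. G_3 = 5.
G_3 = 5. HB_6(5) = 5. Bump = 5. G_4 = 4.
G_4 = 4. HB_7(4) = 4. Bump = 4. G_5 = 3.
G_5 = 3. HB_8(3) = 3. Bump = 3. G_6 = 2.
G_6 = 2. HB_9(2) = 2. Bump = 2. G_7 = 1.
G_7 = 1. HB_10(1) = 1. Bump = 1. G_8 = 0.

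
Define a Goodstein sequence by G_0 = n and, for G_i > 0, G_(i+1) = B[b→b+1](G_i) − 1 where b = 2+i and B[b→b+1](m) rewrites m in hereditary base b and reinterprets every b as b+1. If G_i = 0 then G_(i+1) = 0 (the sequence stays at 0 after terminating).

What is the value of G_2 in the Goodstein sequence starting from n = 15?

1283

G_0=15  [base 2] 2^(2 + 1) + 2^2 + 2 + 1  →[2↦3]→  3^(3 + 1) + 3^3 + 3 + 1 = 112  −1 ⇒ G_1=111
G_1=111  [base 3] 3^(3 + 1) + 3^3 + 3  →[3↦4]→  4^(4 + 1) + 4^4 + 4 = 1284  −1 ⇒ G_2=1283
G_2=1283  [base 4] 4^(4 + 1) + 4^4 + 3  →[4↦5]→  5^(5 + 1) + 5^5 + 3 = 18753  −1 ⇒ G_3=18752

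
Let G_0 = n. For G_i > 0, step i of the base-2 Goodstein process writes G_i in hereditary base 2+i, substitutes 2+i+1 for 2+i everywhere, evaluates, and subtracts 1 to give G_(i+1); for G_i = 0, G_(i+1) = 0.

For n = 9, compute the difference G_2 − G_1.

9 —HB2→ 2^(2 + 1) + 1 —bump→ 3^(3 + 1) + 1 = 82 —(−1)→ 81
81 —HB3→ 3^(3 + 1) —bump→ 4^(4 + 1) = 1024 —(−1)→ 1023

942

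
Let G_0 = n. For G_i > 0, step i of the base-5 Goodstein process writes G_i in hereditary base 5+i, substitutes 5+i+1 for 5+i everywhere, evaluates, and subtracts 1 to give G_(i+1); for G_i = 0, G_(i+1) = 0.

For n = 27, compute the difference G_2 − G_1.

12

[0] 27 ≡ 5^2 + 2 (base 5). Lift 6: 38. −1: 37.
[1] 37 ≡ 6^2 + 1 (base 6). Lift 7: 50. −1: 49.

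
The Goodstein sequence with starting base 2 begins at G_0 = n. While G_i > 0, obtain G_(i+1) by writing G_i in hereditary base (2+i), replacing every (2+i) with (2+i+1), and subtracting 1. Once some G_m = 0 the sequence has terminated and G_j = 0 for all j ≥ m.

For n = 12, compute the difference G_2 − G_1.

958

[0] 12 ≡ 2^(2 + 1) + 2^2 (base 2). Lift 3: 108. −1: 107.
[1] 107 ≡ 3^(3 + 1) + 2·3^2 + 2·3 + 2 (base 3). Lift 4: 1066. −1: 1065.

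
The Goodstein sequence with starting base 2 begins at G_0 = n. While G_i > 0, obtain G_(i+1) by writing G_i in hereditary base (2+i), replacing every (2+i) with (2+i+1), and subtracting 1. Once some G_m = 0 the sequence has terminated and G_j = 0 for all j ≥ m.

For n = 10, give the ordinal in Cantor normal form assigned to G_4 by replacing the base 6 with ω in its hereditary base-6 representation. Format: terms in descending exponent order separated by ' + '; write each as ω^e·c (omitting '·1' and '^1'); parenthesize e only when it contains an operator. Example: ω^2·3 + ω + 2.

ω^ω·5 + ω^5·5 + ω^4·5 + ω^3·5 + ω^2·5 + ω·5 + 5

(0) 10|_2 = 2^(2 + 1) + 2 ↦ 3^(3 + 1) + 3|_3 = 84 ⇒ 83
(1) 83|_3 = 3^(3 + 1) + 2 ↦ 4^(4 + 1) + 2|_4 = 1026 ⇒ 1025
(2) 1025|_4 = 4^(4 + 1) + 1 ↦ 5^(5 + 1) + 1|_5 = 15626 ⇒ 15625
(3) 15625|_5 = 5^(5 + 1) ↦ 6^(6 + 1)|_6 = 279936 ⇒ 279935
(4) 279935|_6 = 5·6^6 + 5·6^5 + 5·6^4 + 5·6^3 + 5·6^2 + 5·6 + 5 ↦ 5·7^7 + 5·7^5 + 5·7^4 + 5·7^3 + 5·7^2 + 5·7 + 5|_7 = 4215755 ⇒ 4215754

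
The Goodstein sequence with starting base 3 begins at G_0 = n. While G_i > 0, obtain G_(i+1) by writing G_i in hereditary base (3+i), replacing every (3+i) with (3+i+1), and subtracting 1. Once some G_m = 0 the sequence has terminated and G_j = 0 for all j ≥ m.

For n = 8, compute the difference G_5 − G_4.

0

base 3: 8 = 2·3 + 2; at 4: 2·4 + 2 = 10; next = 9
base 4: 9 = 2·4 + 1; at 5: 2·5 + 1 = 11; next = 10
base 5: 10 = 2·5; at 6: 2·6 = 12; next = 11
base 6: 11 = 6 + 5; at 7: 7 + 5 = 12; next = 11
base 7: 11 = 7 + 4; at 8: 8 + 4 = 12; next = 11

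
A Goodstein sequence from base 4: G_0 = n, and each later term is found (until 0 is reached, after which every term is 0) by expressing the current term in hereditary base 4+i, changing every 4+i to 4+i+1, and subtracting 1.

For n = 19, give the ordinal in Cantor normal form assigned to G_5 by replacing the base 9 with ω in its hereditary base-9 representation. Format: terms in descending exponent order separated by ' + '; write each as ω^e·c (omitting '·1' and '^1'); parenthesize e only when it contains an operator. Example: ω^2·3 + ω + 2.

ω·7 + 6

G_0=19  [base 4] 4^2 + 3  →[4↦5]→  5^2 + 3 = 28  −1 ⇒ G_1=27
G_1=27  [base 5] 5^2 + 2  →[5↦6]→  6^2 + 2 = 38  −1 ⇒ G_2=37
G_2=37  [base 6] 6^2 + 1  →[6↦7]→  7^2 + 1 = 50  −1 ⇒ G_3=49
G_3=49  [base 7] 7^2  →[7↦8]→  8^2 = 64  −1 ⇒ G_4=63
G_4=63  [base 8] 7·8 + 7  →[8↦9]→  7·9 + 7 = 70  −1 ⇒ G_5=69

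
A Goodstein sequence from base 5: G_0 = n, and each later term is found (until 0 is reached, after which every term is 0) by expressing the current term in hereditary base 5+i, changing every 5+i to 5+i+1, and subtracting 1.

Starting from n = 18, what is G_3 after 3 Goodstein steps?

i=0: 18 = 3·5 + 3 (b=5); 5→6: 3·6 + 3 = 21; 21−1 = 20
i=1: 20 = 3·6 + 2 (b=6); 6→7: 3·7 + 2 = 23; 23−1 = 22
i=2: 22 = 3·7 + 1 (b=7); 7→8: 3·8 + 1 = 25; 25−1 = 24
i=3: 24 = 3·8 (b=8); 8→9: 3·9 = 27; 27−1 = 26

24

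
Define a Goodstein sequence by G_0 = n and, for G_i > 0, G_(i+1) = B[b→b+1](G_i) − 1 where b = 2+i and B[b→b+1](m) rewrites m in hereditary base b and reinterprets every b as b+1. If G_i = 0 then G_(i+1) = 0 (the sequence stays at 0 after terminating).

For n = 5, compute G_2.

(0) 5|_2 = 2^2 + 1 ↦ 3^3 + 1|_3 = 28 ⇒ 27
(1) 27|_3 = 3^3 ↦ 4^4|_4 = 256 ⇒ 255
(2) 255|_4 = 3·4^3 + 3·4^2 + 3·4 + 3 ↦ 3·5^3 + 3·5^2 + 3·5 + 3|_5 = 468 ⇒ 467

255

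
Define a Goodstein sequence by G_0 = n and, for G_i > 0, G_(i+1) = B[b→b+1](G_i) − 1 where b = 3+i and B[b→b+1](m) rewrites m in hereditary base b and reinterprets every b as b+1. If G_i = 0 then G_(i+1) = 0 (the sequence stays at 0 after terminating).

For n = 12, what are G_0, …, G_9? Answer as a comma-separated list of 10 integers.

(0) 12|_3 = 3^2 + 3 ↦ 4^2 + 4|_4 = 20 ⇒ 19
(1) 19|_4 = 4^2 + 3 ↦ 5^2 + 3|_5 = 28 ⇒ 27
(2) 27|_5 = 5^2 + 2 ↦ 6^2 + 2|_6 = 38 ⇒ 37
(3) 37|_6 = 6^2 + 1 ↦ 7^2 + 1|_7 = 50 ⇒ 49
(4) 49|_7 = 7^2 ↦ 8^2|_8 = 64 ⇒ 63
(5) 63|_8 = 7·8 + 7 ↦ 7·9 + 7|_9 = 70 ⇒ 69
(6) 69|_9 = 7·9 + 6 ↦ 7·10 + 6|_10 = 76 ⇒ 75
(7) 75|_10 = 7·10 + 5 ↦ 7·11 + 5|_11 = 82 ⇒ 81
(8) 81|_11 = 7·11 + 4 ↦ 7·12 + 4|_12 = 88 ⇒ 87

12, 19, 27, 37, 49, 63, 69, 75, 81, 87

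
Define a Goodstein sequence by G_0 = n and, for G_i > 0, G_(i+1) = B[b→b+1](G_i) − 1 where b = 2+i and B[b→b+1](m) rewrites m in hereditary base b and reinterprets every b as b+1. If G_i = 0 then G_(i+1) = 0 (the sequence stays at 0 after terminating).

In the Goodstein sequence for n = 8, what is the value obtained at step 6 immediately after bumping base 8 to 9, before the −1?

774841152

i=0: 8 = 2^(2 + 1) (b=2); 2→3: 3^(3 + 1) = 81; 81−1 = 80
i=1: 80 = 2·3^3 + 2·3^2 + 2·3 + 2 (b=3); 3→4: 2·4^4 + 2·4^2 + 2·4 + 2 = 554; 554−1 = 553
i=2: 553 = 2·4^4 + 2·4^2 + 2·4 + 1 (b=4); 4→5: 2·5^5 + 2·5^2 + 2·5 + 1 = 6311; 6311−1 = 6310
i=3: 6310 = 2·5^5 + 2·5^2 + 2·5 (b=5); 5→6: 2·6^6 + 2·6^2 + 2·6 = 93396; 93396−1 = 93395
i=4: 93395 = 2·6^6 + 2·6^2 + 6 + 5 (b=6); 6→7: 2·7^7 + 2·7^2 + 7 + 5 = 1647196; 1647196−1 = 1647195
i=5: 1647195 = 2·7^7 + 2·7^2 + 7 + 4 (b=7); 7→8: 2·8^8 + 2·8^2 + 8 + 4 = 33554572; 33554572−1 = 33554571
i=6: 33554571 = 2·8^8 + 2·8^2 + 8 + 3 (b=8); 8→9: 2·9^9 + 2·9^2 + 9 + 3 = 774841152; 774841152−1 = 774841151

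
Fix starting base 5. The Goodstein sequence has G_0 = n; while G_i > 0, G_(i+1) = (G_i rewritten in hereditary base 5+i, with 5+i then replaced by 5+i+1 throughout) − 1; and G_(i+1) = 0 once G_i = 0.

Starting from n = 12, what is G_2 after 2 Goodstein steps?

14

step 0: 12 = 2·5 + 2; sub 6 for 5: 2·6 + 2; = 14; G_1 = 14−1 = 13
step 1: 13 = 2·6 + 1; sub 7 for 6: 2·7 + 1; = 15; G_2 = 15−1 = 14
step 2: 14 = 2·7; sub 8 for 7: 2·8; = 16; G_3 = 16−1 = 15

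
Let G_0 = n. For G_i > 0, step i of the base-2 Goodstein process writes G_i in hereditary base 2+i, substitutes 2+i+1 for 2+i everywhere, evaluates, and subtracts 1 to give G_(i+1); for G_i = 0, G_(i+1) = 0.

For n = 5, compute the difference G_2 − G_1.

(0) 5|_2 = 2^2 + 1 ↦ 3^3 + 1|_3 = 28 ⇒ 27
(1) 27|_3 = 3^3 ↦ 4^4|_4 = 256 ⇒ 255

228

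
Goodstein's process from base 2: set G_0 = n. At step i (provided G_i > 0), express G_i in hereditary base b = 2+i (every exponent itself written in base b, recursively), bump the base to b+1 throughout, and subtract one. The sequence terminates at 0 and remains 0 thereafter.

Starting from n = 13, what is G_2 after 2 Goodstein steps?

1279

[0] 13 ≡ 2^(2 + 1) + 2^2 + 1 (base 2). Lift 3: 109. −1: 108.
[1] 108 ≡ 3^(3 + 1) + 3^3 (base 3). Lift 4: 1280. −1: 1279.
[2] 1279 ≡ 4^(4 + 1) + 3·4^3 + 3·4^2 + 3·4 + 3 (base 4). Lift 5: 16093. −1: 16092.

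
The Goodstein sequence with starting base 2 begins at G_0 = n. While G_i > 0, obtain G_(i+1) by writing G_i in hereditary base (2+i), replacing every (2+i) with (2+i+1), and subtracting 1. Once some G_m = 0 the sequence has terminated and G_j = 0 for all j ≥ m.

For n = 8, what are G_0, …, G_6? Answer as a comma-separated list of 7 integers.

8 —HB2→ 2^(2 + 1) —bump→ 3^(3 + 1) = 81 —(−1)→ 80
80 —HB3→ 2·3^3 + 2·3^2 + 2·3 + 2 —bump→ 2·4^4 + 2·4^2 + 2·4 + 2 = 554 —(−1)→ 553
553 —HB4→ 2·4^4 + 2·4^2 + 2·4 + 1 —bump→ 2·5^5 + 2·5^2 + 2·5 + 1 = 6311 —(−1)→ 6310
6310 —HB5→ 2·5^5 + 2·5^2 + 2·5 —bump→ 2·6^6 + 2·6^2 + 2·6 = 93396 —(−1)→ 93395
93395 —HB6→ 2·6^6 + 2·6^2 + 6 + 5 —bump→ 2·7^7 + 2·7^2 + 7 + 5 = 1647196 —(−1)→ 1647195
1647195 —HB7→ 2·7^7 + 2·7^2 + 7 + 4 —bump→ 2·8^8 + 2·8^2 + 8 + 4 = 33554572 —(−1)→ 33554571

8, 80, 553, 6310, 93395, 1647195, 33554571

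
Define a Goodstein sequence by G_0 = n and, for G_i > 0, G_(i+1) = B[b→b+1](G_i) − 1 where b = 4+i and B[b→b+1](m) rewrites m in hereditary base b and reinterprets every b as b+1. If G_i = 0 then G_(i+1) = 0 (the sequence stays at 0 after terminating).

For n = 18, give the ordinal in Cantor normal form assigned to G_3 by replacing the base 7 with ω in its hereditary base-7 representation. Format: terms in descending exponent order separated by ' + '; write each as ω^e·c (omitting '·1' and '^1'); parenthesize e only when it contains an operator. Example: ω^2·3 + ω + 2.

step 0: 18 = 4^2 + 2; sub 5 for 4: 5^2 + 2; = 27; G_1 = 27−1 = 26
step 1: 26 = 5^2 + 1; sub 6 for 5: 6^2 + 1; = 37; G_2 = 37−1 = 36
step 2: 36 = 6^2; sub 7 for 6: 7^2; = 49; G_3 = 49−1 = 48
step 3: 48 = 6·7 + 6; sub 8 for 7: 6·8 + 6; = 54; G_4 = 54−1 = 53

ω·6 + 6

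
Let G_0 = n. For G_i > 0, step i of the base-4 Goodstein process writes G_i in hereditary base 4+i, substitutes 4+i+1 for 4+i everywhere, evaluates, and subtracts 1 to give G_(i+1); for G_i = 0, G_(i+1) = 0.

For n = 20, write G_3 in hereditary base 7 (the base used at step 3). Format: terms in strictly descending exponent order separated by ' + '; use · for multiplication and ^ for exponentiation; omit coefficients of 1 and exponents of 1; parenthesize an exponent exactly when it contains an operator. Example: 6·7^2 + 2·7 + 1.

7^2 + 2

base 4: 20 = 4^2 + 4; at 5: 5^2 + 5 = 30; next = 29
base 5: 29 = 5^2 + 4; at 6: 6^2 + 4 = 40; next = 39
base 6: 39 = 6^2 + 3; at 7: 7^2 + 3 = 52; next = 51
base 7: 51 = 7^2 + 2; at 8: 8^2 + 2 = 66; next = 65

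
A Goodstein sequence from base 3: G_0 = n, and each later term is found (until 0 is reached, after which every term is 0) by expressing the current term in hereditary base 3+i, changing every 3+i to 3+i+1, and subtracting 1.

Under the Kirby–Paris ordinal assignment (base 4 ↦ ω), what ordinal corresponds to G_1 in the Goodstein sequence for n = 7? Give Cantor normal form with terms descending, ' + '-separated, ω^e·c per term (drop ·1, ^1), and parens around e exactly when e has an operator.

step 0: 7 = 2·3 + 1; sub 4 for 3: 2·4 + 1; = 9; G_1 = 9−1 = 8
step 1: 8 = 2·4; sub 5 for 4: 2·5; = 10; G_2 = 10−1 = 9

ω·2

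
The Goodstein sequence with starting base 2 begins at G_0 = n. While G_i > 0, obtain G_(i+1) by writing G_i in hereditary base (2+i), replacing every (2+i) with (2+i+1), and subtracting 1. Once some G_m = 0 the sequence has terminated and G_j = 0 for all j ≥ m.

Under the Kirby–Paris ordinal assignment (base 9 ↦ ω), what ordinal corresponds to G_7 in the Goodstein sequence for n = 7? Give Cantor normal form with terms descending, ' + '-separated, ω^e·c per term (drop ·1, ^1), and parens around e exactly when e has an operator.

ω^7·7 + ω^6·7 + ω^5·7 + ω^4·7 + ω^3·7 + ω^2·7 + ω·7 + 6

G_0 = 7. HB_2(7) = 2^2 + 2 + 1. Bump = 31. G_1 = 30.
G_1 = 30. HB_3(30) = 3^3 + 3. Bump = 260. G_2 = 259.
G_2 = 259. HB_4(259) = 4^4 + 3. Bump = 3128. G_3 = 3127.
G_3 = 3127. HB_5(3127) = 5^5 + 2. Bump = 46658. G_4 = 46657.
G_4 = 46657. HB_6(46657) = 6^6 + 1. Bump = 823544. G_5 = 823543.
G_5 = 823543. HB_7(823543) = 7^7. Bump = 16777216. G_6 = 16777215.
G_6 = 16777215. HB_8(16777215) = 7·8^7 + 7·8^6 + 7·8^5 + 7·8^4 + 7·8^3 + 7·8^2 + 7·8 + 7. Bump = 37665880. G_7 = 37665879.
G_7 = 37665879. HB_9(37665879) = 7·9^7 + 7·9^6 + 7·9^5 + 7·9^4 + 7·9^3 + 7·9^2 + 7·9 + 6. Bump = 77777776. G_8 = 77777775.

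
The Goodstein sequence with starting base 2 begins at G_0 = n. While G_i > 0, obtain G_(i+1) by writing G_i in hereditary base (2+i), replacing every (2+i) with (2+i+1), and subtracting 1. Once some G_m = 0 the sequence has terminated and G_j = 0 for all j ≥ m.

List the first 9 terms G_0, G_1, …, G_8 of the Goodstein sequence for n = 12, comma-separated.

12, 107, 1065, 15685, 280019, 5764910, 134217867, 3486784574, 100000000211

i=0: 12 = 2^(2 + 1) + 2^2 (b=2); 2→3: 3^(3 + 1) + 3^3 = 108; 108−1 = 107
i=1: 107 = 3^(3 + 1) + 2·3^2 + 2·3 + 2 (b=3); 3→4: 4^(4 + 1) + 2·4^2 + 2·4 + 2 = 1066; 1066−1 = 1065
i=2: 1065 = 4^(4 + 1) + 2·4^2 + 2·4 + 1 (b=4); 4→5: 5^(5 + 1) + 2·5^2 + 2·5 + 1 = 15686; 15686−1 = 15685
i=3: 15685 = 5^(5 + 1) + 2·5^2 + 2·5 (b=5); 5→6: 6^(6 + 1) + 2·6^2 + 2·6 = 280020; 280020−1 = 280019
i=4: 280019 = 6^(6 + 1) + 2·6^2 + 6 + 5 (b=6); 6→7: 7^(7 + 1) + 2·7^2 + 7 + 5 = 5764911; 5764911−1 = 5764910
i=5: 5764910 = 7^(7 + 1) + 2·7^2 + 7 + 4 (b=7); 7→8: 8^(8 + 1) + 2·8^2 + 8 + 4 = 134217868; 134217868−1 = 134217867
i=6: 134217867 = 8^(8 + 1) + 2·8^2 + 8 + 3 (b=8); 8→9: 9^(9 + 1) + 2·9^2 + 9 + 3 = 3486784575; 3486784575−1 = 3486784574
i=7: 3486784574 = 9^(9 + 1) + 2·9^2 + 9 + 2 (b=9); 9→10: 10^(10 + 1) + 2·10^2 + 10 + 2 = 100000000212; 100000000212−1 = 100000000211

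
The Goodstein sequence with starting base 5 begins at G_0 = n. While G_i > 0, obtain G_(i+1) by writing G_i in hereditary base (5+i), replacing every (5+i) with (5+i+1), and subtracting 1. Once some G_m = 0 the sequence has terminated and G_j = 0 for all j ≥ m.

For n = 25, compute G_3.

43

G_0=25  [base 5] 5^2  →[5↦6]→  6^2 = 36  −1 ⇒ G_1=35
G_1=35  [base 6] 5·6 + 5  →[6↦7]→  5·7 + 5 = 40  −1 ⇒ G_2=39
G_2=39  [base 7] 5·7 + 4  →[7↦8]→  5·8 + 4 = 44  −1 ⇒ G_3=43
G_3=43  [base 8] 5·8 + 3  →[8↦9]→  5·9 + 3 = 48  −1 ⇒ G_4=47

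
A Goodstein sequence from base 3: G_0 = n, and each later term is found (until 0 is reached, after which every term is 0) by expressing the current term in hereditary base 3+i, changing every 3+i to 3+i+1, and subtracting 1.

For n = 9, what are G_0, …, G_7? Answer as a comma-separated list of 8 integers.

9, 15, 17, 19, 21, 23, 24, 25

G_0=9  [base 3] 3^2  →[3↦4]→  4^2 = 16  −1 ⇒ G_1=15
G_1=15  [base 4] 3·4 + 3  →[4↦5]→  3·5 + 3 = 18  −1 ⇒ G_2=17
G_2=17  [base 5] 3·5 + 2  →[5↦6]→  3·6 + 2 = 20  −1 ⇒ G_3=19
G_3=19  [base 6] 3·6 + 1  →[6↦7]→  3·7 + 1 = 22  −1 ⇒ G_4=21
G_4=21  [base 7] 3·7  →[7↦8]→  3·8 = 24  −1 ⇒ G_5=23
G_5=23  [base 8] 2·8 + 7  →[8↦9]→  2·9 + 7 = 25  −1 ⇒ G_6=24
G_6=24  [base 9] 2·9 + 6  →[9↦10]→  2·10 + 6 = 26  −1 ⇒ G_7=25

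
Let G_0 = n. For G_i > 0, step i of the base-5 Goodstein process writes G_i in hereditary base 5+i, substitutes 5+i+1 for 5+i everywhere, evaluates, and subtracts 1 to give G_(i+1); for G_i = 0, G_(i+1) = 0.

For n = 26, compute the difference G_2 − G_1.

12

(0) 26|_5 = 5^2 + 1 ↦ 6^2 + 1|_6 = 37 ⇒ 36
(1) 36|_6 = 6^2 ↦ 7^2|_7 = 49 ⇒ 48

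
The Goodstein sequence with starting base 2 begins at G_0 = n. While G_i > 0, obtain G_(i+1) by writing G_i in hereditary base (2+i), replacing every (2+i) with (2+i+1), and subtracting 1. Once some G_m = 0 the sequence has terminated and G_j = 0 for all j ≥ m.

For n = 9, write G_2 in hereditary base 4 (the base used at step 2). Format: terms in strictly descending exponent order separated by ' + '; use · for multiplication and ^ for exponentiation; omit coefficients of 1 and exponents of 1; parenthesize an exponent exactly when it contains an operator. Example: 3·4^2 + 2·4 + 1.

3·4^4 + 3·4^3 + 3·4^2 + 3·4 + 3

step 0: 9 = 2^(2 + 1) + 1; sub 3 for 2: 3^(3 + 1) + 1; = 82; G_1 = 82−1 = 81
step 1: 81 = 3^(3 + 1); sub 4 for 3: 4^(4 + 1); = 1024; G_2 = 1024−1 = 1023
step 2: 1023 = 3·4^4 + 3·4^3 + 3·4^2 + 3·4 + 3; sub 5 for 4: 3·5^5 + 3·5^3 + 3·5^2 + 3·5 + 3; = 9843; G_3 = 9843−1 = 9842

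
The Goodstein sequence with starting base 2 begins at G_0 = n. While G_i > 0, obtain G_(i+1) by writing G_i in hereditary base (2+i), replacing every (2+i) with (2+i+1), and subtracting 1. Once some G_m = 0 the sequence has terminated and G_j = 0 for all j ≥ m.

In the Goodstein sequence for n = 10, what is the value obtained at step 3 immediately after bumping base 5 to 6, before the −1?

[0] 10 ≡ 2^(2 + 1) + 2 (base 2). Lift 3: 84. −1: 83.
[1] 83 ≡ 3^(3 + 1) + 2 (base 3). Lift 4: 1026. −1: 1025.
[2] 1025 ≡ 4^(4 + 1) + 1 (base 4). Lift 5: 15626. −1: 15625.
[3] 15625 ≡ 5^(5 + 1) (base 5). Lift 6: 279936. −1: 279935.

279936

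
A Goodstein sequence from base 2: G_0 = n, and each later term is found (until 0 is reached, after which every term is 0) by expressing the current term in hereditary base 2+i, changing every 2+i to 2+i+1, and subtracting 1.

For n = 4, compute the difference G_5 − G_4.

4 —HB2→ 2^2 —bump→ 3^3 = 27 —(−1)→ 26
26 —HB3→ 2·3^2 + 2·3 + 2 —bump→ 2·4^2 + 2·4 + 2 = 42 —(−1)→ 41
41 —HB4→ 2·4^2 + 2·4 + 1 —bump→ 2·5^2 + 2·5 + 1 = 61 —(−1)→ 60
60 —HB5→ 2·5^2 + 2·5 —bump→ 2·6^2 + 2·6 = 84 —(−1)→ 83
83 —HB6→ 2·6^2 + 6 + 5 —bump→ 2·7^2 + 7 + 5 = 110 —(−1)→ 109

26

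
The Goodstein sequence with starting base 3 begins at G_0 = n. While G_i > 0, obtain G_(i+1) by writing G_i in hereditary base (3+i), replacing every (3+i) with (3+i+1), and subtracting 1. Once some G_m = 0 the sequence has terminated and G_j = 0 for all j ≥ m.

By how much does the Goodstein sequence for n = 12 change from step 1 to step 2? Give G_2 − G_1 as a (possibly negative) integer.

8

G_0 = 12. HB_3(12) = 3^2 + 3. Bump = 20. G_1 = 19.
G_1 = 19. HB_4(19) = 4^2 + 3. Bump = 28. G_2 = 27.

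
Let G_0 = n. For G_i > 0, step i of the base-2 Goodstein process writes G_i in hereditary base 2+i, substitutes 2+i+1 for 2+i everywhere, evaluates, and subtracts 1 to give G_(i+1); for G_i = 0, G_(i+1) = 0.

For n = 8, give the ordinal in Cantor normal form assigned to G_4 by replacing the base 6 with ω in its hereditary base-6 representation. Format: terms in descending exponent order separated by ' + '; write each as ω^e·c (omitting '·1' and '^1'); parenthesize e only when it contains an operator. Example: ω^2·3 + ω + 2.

step 0: 8 = 2^(2 + 1); sub 3 for 2: 3^(3 + 1); = 81; G_1 = 81−1 = 80
step 1: 80 = 2·3^3 + 2·3^2 + 2·3 + 2; sub 4 for 3: 2·4^4 + 2·4^2 + 2·4 + 2; = 554; G_2 = 554−1 = 553
step 2: 553 = 2·4^4 + 2·4^2 + 2·4 + 1; sub 5 for 4: 2·5^5 + 2·5^2 + 2·5 + 1; = 6311; G_3 = 6311−1 = 6310
step 3: 6310 = 2·5^5 + 2·5^2 + 2·5; sub 6 for 5: 2·6^6 + 2·6^2 + 2·6; = 93396; G_4 = 93396−1 = 93395
step 4: 93395 = 2·6^6 + 2·6^2 + 6 + 5; sub 7 for 6: 2·7^7 + 2·7^2 + 7 + 5; = 1647196; G_5 = 1647196−1 = 1647195

ω^ω·2 + ω^2·2 + ω + 5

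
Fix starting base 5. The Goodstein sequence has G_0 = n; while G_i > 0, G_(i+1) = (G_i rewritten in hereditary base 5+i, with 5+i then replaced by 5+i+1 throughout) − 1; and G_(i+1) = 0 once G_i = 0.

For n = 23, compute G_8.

step 0: 23 = 4·5 + 3; sub 6 for 5: 4·6 + 3; = 27; G_1 = 27−1 = 26
step 1: 26 = 4·6 + 2; sub 7 for 6: 4·7 + 2; = 30; G_2 = 30−1 = 29
step 2: 29 = 4·7 + 1; sub 8 for 7: 4·8 + 1; = 33; G_3 = 33−1 = 32
step 3: 32 = 4·8; sub 9 for 8: 4·9; = 36; G_4 = 36−1 = 35
step 4: 35 = 3·9 + 8; sub 10 for 9: 3·10 + 8; = 38; G_5 = 38−1 = 37
step 5: 37 = 3·10 + 7; sub 11 for 10: 3·11 + 7; = 40; G_6 = 40−1 = 39
step 6: 39 = 3·11 + 6; sub 12 for 11: 3·12 + 6; = 42; G_7 = 42−1 = 41
step 7: 41 = 3·12 + 5; sub 13 for 12: 3·13 + 5; = 44; G_8 = 44−1 = 43

43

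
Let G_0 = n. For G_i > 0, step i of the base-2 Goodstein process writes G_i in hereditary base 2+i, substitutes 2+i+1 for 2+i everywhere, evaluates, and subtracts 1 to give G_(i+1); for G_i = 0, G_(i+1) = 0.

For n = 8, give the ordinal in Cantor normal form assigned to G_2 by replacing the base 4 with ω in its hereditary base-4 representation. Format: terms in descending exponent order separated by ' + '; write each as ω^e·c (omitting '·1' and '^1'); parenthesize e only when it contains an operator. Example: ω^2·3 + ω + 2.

step 0: 8 = 2^(2 + 1); sub 3 for 2: 3^(3 + 1); = 81; G_1 = 81−1 = 80
step 1: 80 = 2·3^3 + 2·3^2 + 2·3 + 2; sub 4 for 3: 2·4^4 + 2·4^2 + 2·4 + 2; = 554; G_2 = 554−1 = 553

ω^ω·2 + ω^2·2 + ω·2 + 1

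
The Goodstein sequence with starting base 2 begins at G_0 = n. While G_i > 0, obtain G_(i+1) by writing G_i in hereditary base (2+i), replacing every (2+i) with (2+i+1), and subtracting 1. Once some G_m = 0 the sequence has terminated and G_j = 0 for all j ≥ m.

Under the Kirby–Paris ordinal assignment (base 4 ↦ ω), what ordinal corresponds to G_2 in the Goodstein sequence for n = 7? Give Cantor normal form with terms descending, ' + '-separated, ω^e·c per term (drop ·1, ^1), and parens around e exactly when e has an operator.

ω^ω + 3

7 —HB2→ 2^2 + 2 + 1 —bump→ 3^3 + 3 + 1 = 31 —(−1)→ 30
30 —HB3→ 3^3 + 3 —bump→ 4^4 + 4 = 260 —(−1)→ 259
259 —HB4→ 4^4 + 3 —bump→ 5^5 + 3 = 3128 —(−1)→ 3127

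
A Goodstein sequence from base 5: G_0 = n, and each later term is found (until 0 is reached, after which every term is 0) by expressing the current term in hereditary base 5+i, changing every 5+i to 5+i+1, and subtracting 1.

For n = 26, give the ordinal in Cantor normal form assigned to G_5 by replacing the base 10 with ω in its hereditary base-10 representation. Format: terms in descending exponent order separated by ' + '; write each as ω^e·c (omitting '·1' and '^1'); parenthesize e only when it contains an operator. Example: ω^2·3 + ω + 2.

ω·6 + 3

[0] 26 ≡ 5^2 + 1 (base 5). Lift 6: 37. −1: 36.
[1] 36 ≡ 6^2 (base 6). Lift 7: 49. −1: 48.
[2] 48 ≡ 6·7 + 6 (base 7). Lift 8: 54. −1: 53.
[3] 53 ≡ 6·8 + 5 (base 8). Lift 9: 59. −1: 58.
[4] 58 ≡ 6·9 + 4 (base 9). Lift 10: 64. −1: 63.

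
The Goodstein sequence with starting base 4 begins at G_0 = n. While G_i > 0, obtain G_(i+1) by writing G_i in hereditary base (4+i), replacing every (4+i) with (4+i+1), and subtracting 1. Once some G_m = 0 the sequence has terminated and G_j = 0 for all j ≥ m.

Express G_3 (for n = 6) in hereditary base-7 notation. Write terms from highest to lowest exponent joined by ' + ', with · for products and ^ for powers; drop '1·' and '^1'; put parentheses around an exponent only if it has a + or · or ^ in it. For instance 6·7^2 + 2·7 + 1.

6

i=0: 6 = 4 + 2 (b=4); 4→5: 5 + 2 = 7; 7−1 = 6
i=1: 6 = 5 + 1 (b=5); 5→6: 6 + 1 = 7; 7−1 = 6
i=2: 6 = 6 (b=6); 6→7: 7 = 7; 7−1 = 6
i=3: 6 = 6 (b=7); 7→8: 6 = 6; 6−1 = 5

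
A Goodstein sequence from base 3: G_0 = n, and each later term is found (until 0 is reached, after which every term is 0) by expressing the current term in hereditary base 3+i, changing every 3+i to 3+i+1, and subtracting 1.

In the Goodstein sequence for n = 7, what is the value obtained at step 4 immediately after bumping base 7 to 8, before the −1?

10

G_0 = 7. HB_3(7) = 2·3 + 1. Bump = 9. G_1 = 8.
G_1 = 8. HB_4(8) = 2·4. Bump = 10. G_2 = 9.
G_2 = 9. HB_5(9) = 5 + 4. Bump = 10. G_3 = 9.
G_3 = 9. HB_6(9) = 6 + 3. Bump = 10. G_4 = 9.
G_4 = 9. HB_7(9) = 7 + 2. Bump = 10. G_5 = 9.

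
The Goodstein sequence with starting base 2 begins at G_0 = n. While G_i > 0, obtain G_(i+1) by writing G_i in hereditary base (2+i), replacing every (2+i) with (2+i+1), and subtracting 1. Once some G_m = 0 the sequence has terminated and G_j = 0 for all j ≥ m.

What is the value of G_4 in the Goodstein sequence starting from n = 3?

1

G_0 = 3. HB_2(3) = 2 + 1. Bump = 4. G_1 = 3.
G_1 = 3. HB_3(3) = 3. Bump = 4. G_2 = 3.
G_2 = 3. HB_4(3) = 3. Bump = 3. G_3 = 2.
G_3 = 2. HB_5(2) = 2. Bump = 2. G_4 = 1.
G_4 = 1. HB_6(1) = 1. Bump = 1. G_5 = 0.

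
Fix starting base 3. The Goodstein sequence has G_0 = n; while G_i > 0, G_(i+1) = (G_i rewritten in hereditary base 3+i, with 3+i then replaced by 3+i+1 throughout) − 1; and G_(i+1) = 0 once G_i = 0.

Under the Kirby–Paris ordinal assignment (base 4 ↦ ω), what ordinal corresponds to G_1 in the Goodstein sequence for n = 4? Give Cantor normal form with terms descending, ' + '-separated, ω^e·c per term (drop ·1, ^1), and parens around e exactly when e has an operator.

ω

step 0: 4 = 3 + 1; sub 4 for 3: 4 + 1; = 5; G_1 = 5−1 = 4
step 1: 4 = 4; sub 5 for 4: 5; = 5; G_2 = 5−1 = 4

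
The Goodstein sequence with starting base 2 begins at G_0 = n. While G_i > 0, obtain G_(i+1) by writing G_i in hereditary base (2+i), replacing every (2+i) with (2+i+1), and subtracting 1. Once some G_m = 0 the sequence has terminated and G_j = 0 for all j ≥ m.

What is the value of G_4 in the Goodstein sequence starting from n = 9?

140743

i=0: 9 = 2^(2 + 1) + 1 (b=2); 2→3: 3^(3 + 1) + 1 = 82; 82−1 = 81
i=1: 81 = 3^(3 + 1) (b=3); 3→4: 4^(4 + 1) = 1024; 1024−1 = 1023
i=2: 1023 = 3·4^4 + 3·4^3 + 3·4^2 + 3·4 + 3 (b=4); 4→5: 3·5^5 + 3·5^3 + 3·5^2 + 3·5 + 3 = 9843; 9843−1 = 9842
i=3: 9842 = 3·5^5 + 3·5^3 + 3·5^2 + 3·5 + 2 (b=5); 5→6: 3·6^6 + 3·6^3 + 3·6^2 + 3·6 + 2 = 140744; 140744−1 = 140743
i=4: 140743 = 3·6^6 + 3·6^3 + 3·6^2 + 3·6 + 1 (b=6); 6→7: 3·7^7 + 3·7^3 + 3·7^2 + 3·7 + 1 = 2471827; 2471827−1 = 2471826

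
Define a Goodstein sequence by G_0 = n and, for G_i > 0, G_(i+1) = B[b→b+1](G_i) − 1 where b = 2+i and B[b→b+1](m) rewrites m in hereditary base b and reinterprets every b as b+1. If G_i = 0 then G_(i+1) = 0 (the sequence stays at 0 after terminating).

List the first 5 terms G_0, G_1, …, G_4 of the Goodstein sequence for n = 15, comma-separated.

i=0: 15 = 2^(2 + 1) + 2^2 + 2 + 1 (b=2); 2→3: 3^(3 + 1) + 3^3 + 3 + 1 = 112; 112−1 = 111
i=1: 111 = 3^(3 + 1) + 3^3 + 3 (b=3); 3→4: 4^(4 + 1) + 4^4 + 4 = 1284; 1284−1 = 1283
i=2: 1283 = 4^(4 + 1) + 4^4 + 3 (b=4); 4→5: 5^(5 + 1) + 5^5 + 3 = 18753; 18753−1 = 18752
i=3: 18752 = 5^(5 + 1) + 5^5 + 2 (b=5); 5→6: 6^(6 + 1) + 6^6 + 2 = 326594; 326594−1 = 326593

15, 111, 1283, 18752, 326593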